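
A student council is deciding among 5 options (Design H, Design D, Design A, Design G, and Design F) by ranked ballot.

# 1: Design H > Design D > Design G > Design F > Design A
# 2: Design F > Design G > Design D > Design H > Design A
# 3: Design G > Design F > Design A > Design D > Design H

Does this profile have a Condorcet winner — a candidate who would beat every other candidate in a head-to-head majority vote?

Head-to-head results (3 voters total):
Design H vs Design D: Design D wins 2–1.
Design H vs Design A: Design H wins 2–1.
Design H vs Design G: Design G wins 2–1.
Design H vs Design F: Design F wins 2–1.
Design D vs Design A: Design D wins 2–1.
Design D vs Design G: Design G wins 2–1.
Design D vs Design F: Design F wins 2–1.
Design A vs Design G: Design G wins 3–0.
Design A vs Design F: Design F wins 3–0.
Design G vs Design F: Design G wins 2–1.
Design G beats each rival — Design H (2–1), Design D (2–1), Design A (3–0), Design F (2–1) — so Design G is the Condorcet winner.

Yes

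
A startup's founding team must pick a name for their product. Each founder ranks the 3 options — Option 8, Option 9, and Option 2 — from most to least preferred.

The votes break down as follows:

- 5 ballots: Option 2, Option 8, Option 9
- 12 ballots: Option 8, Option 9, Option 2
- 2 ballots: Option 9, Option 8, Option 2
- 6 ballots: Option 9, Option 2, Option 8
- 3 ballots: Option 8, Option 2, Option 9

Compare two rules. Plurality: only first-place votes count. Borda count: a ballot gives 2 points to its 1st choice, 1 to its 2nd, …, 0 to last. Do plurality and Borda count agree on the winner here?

Plurality first-place counts: Option 8 15, Option 9 8, Option 2 5 → Option 8.
Borda totals: Option 8 37, Option 9 28, Option 2 19 → Option 8.
The two rules agree on Option 8.

Yes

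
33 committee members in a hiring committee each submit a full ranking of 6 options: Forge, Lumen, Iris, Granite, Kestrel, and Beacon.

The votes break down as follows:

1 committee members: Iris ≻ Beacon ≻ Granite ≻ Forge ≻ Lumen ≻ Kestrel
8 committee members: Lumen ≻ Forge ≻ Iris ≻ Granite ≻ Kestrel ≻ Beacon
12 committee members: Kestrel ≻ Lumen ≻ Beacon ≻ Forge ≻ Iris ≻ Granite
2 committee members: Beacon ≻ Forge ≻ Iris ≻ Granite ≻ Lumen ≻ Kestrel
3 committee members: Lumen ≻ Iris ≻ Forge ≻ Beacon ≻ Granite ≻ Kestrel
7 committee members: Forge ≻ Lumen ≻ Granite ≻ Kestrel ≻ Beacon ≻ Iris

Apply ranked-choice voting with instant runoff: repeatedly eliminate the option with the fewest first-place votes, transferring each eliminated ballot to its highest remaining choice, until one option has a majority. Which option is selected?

Lumen

Round 1: Kestrel 12, Lumen 11, Forge 7, Beacon 2, Iris 1, Granite 0. Granite has the fewest and is eliminated.
Round 2: Kestrel 12, Lumen 11, Forge 7, Beacon 2, Iris 1. Iris has the fewest and is eliminated.
Round 3: Kestrel 12, Lumen 11, Forge 7, Beacon 3. Beacon has the fewest and is eliminated.
Round 4: Kestrel 12, Lumen 11, Forge 10. Forge has the fewest and is eliminated.
Round 5: Lumen 21, Kestrel 12. Lumen has a majority.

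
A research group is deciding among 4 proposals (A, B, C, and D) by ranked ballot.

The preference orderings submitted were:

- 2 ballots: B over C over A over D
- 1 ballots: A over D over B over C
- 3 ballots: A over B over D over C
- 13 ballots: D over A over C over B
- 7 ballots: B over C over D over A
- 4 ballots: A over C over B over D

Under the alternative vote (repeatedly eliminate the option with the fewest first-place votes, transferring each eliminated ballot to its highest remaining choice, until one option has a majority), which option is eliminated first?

Round 1: D 13, B 9, A 8, C 0. C has the fewest and is eliminated.
Round 2: D 13, B 9, A 8. A has the fewest and is eliminated.
Round 3: B 16, D 14. B has a majority.

C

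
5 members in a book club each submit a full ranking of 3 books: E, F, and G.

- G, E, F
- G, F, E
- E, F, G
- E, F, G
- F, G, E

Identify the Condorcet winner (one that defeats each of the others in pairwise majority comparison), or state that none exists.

No Condorcet winner

Head-to-head results (5 voters total):
E vs F: E wins 3–2.
E vs G: G wins 3–2.
F vs G: F wins 3–2.
No candidate beats all others: E beats F beats G beats E, a majority cycle.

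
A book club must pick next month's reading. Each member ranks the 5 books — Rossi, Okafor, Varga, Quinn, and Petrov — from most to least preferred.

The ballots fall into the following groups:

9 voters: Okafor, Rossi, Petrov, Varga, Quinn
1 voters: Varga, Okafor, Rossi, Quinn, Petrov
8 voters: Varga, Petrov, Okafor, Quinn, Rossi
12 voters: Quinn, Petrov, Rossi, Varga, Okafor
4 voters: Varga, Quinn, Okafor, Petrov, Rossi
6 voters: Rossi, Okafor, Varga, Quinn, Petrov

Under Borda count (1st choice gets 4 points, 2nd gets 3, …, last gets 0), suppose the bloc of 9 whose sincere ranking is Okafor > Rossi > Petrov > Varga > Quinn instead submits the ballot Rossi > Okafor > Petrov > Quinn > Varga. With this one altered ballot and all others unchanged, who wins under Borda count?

Rossi

Borda totals with the altered ballot: Rossi 86, Okafor 72, Varga 76, Quinn 84, Petrov 82.
The switch changes the winner from Varga to Rossi.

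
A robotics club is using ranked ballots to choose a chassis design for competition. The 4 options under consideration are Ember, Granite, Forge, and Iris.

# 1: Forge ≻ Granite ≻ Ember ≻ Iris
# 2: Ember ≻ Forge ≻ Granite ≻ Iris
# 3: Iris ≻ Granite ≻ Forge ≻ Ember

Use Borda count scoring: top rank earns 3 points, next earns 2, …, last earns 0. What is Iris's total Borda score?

Borda scores:
  Ember: 1 + 3 + 0 = 4
  Granite: 2 + 1 + 2 = 5
  Forge: 3 + 2 + 1 = 6
  Iris: 0 + 0 + 3 = 3

3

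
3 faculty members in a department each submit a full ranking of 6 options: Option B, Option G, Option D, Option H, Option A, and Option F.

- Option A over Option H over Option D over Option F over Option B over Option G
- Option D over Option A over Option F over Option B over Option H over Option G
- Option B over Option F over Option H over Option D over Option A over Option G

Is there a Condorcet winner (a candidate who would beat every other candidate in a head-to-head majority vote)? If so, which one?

No Condorcet winner

Head-to-head results (3 voters total):
Option B vs Option G: Option B wins 3–0.
Option B vs Option D: Option D wins 2–1.
Option B vs Option H: Option B wins 2–1.
Option B vs Option A: Option A wins 2–1.
Option B vs Option F: Option F wins 2–1.
Option G vs Option D: Option D wins 3–0.
Option G vs Option H: Option H wins 3–0.
Option G vs Option A: Option A wins 3–0.
Option G vs Option F: Option F wins 3–0.
Option D vs Option H: Option H wins 2–1.
Option D vs Option A: Option D wins 2–1.
Option D vs Option F: Option D wins 2–1.
Option H vs Option A: Option A wins 2–1.
Option H vs Option F: Option F wins 2–1.
Option A vs Option F: Option A wins 2–1.
No candidate beats all others: Option B beats Option H beats Option D beats Option B, a majority cycle.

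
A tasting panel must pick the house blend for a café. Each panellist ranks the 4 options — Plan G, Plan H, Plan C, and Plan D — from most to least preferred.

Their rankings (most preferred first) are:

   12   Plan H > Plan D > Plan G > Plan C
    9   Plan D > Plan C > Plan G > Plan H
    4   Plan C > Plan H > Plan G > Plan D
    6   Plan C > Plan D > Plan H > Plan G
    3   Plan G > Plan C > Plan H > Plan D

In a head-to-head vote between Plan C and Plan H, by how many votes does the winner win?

Ballots ranking Plan C above Plan H: 9+4+6+3 = 22.
Ballots ranking Plan H above Plan C: 12.
Plan C wins 22–12, a margin of 10.

10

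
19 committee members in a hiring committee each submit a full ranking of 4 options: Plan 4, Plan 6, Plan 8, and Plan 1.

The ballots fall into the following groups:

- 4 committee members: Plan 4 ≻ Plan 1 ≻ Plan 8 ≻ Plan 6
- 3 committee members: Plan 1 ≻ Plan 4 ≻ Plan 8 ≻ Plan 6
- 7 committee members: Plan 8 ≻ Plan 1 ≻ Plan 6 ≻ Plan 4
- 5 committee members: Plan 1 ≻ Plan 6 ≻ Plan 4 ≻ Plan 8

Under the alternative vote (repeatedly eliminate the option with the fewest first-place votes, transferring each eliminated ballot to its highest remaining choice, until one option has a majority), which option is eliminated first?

Round 1: Plan 1 8, Plan 8 7, Plan 4 4, Plan 6 0. Plan 6 has the fewest and is eliminated.
Round 2: Plan 1 8, Plan 8 7, Plan 4 4. Plan 4 has the fewest and is eliminated.
Round 3: Plan 1 12, Plan 8 7. Plan 1 has a majority.

Plan 6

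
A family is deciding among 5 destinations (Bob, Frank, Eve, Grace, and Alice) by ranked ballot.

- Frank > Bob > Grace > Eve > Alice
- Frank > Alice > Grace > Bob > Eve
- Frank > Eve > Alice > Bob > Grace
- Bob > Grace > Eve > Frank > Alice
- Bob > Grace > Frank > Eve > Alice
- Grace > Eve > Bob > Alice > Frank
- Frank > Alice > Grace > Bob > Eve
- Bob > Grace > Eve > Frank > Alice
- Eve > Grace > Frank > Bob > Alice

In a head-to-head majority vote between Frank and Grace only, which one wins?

Grace

Ballots ranking Frank above Grace: 4.
Ballots ranking Grace above Frank: 5.
Grace wins the head-to-head, 5–4.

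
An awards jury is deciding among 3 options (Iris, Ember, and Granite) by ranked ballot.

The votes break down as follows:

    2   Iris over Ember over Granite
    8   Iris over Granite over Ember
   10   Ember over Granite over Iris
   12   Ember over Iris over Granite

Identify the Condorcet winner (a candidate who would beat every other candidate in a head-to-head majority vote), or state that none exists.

Head-to-head results (32 voters total):
Iris vs Ember: Ember wins 22–10.
Iris vs Granite: Iris wins 22–10.
Ember vs Granite: Ember wins 24–8.
Ember beats each rival — Iris (22–10), Granite (24–8) — so Ember is the Condorcet winner.

Ember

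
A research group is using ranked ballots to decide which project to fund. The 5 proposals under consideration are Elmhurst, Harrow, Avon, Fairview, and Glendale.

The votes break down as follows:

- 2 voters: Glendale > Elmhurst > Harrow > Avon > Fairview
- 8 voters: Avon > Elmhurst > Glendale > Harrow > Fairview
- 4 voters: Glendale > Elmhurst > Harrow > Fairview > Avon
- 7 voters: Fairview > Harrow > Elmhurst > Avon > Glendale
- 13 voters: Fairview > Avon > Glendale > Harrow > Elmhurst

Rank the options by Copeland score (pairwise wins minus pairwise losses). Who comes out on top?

Fairview

Pairwise results:
  Elmhurst vs Harrow: Harrow wins 20–14.
  Elmhurst vs Avon: Avon wins 21–13.
  Elmhurst vs Fairview: Fairview wins 20–14.
  Elmhurst vs Glendale: Glendale wins 19–15.
  Harrow vs Avon: Avon wins 21–13.
  Harrow vs Fairview: Fairview wins 20–14.
  Harrow vs Glendale: Glendale wins 27–7.
  Avon vs Fairview: Fairview wins 24–10.
  Avon vs Glendale: Avon wins 28–6.
  Fairview vs Glendale: Fairview wins 20–14.
Copeland scores (wins − losses):
  Elmhurst: 0 − 4 = -4
  Harrow: 1 − 3 = -2
  Avon: 3 − 1 = 2
  Fairview: 4 − 0 = 4
  Glendale: 2 − 2 = 0
Fairview has the best Copeland score.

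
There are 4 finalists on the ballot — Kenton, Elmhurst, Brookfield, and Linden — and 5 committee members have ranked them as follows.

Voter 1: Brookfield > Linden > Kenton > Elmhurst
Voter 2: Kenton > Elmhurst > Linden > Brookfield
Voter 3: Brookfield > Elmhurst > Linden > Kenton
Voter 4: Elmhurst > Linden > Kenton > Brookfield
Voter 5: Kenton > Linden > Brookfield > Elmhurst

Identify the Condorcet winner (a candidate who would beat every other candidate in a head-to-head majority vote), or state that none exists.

Head-to-head results (5 voters total):
Kenton vs Elmhurst: Kenton wins 3–2.
Kenton vs Brookfield: Kenton wins 3–2.
Kenton vs Linden: Linden wins 3–2.
Elmhurst vs Brookfield: Brookfield wins 3–2.
Elmhurst vs Linden: Elmhurst wins 3–2.
Brookfield vs Linden: Linden wins 3–2.
No candidate beats all others: Kenton beats Elmhurst beats Linden beats Kenton, a majority cycle.

None — there is no Condorcet winner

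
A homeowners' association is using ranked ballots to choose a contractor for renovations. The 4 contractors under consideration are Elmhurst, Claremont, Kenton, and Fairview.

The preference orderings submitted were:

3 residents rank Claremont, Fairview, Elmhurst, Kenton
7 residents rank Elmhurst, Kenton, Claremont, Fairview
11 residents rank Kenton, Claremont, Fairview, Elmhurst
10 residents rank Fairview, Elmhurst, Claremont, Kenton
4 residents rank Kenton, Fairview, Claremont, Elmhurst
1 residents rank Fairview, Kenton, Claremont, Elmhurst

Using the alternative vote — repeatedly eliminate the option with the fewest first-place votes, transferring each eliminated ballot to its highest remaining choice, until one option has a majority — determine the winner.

Round 1: Kenton 15, Fairview 11, Elmhurst 7, Claremont 3. Claremont has the fewest and is eliminated.
Round 2: Kenton 15, Fairview 14, Elmhurst 7. Elmhurst has the fewest and is eliminated.
Round 3: Kenton 22, Fairview 14. Kenton has a majority.

Kenton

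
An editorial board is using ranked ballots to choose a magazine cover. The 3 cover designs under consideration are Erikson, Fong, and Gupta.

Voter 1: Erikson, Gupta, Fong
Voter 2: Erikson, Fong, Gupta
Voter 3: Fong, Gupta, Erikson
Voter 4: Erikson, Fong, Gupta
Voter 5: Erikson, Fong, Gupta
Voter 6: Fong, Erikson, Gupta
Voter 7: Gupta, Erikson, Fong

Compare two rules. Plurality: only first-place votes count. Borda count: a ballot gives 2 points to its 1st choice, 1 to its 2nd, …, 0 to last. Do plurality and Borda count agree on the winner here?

Yes

Plurality first-place counts: Erikson 4, Fong 2, Gupta 1 → Erikson.
Borda totals: Erikson 10, Fong 7, Gupta 4 → Erikson.
The two rules agree on Erikson.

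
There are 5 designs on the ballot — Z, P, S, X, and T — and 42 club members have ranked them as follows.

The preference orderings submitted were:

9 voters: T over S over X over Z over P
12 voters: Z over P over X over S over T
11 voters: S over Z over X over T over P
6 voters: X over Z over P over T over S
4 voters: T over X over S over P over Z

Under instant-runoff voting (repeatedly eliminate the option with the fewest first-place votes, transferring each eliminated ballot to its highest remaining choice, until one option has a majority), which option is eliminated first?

P

Round 1: T 13, Z 12, S 11, X 6, P 0. P has the fewest and is eliminated.
Round 2: T 13, Z 12, S 11, X 6. X has the fewest and is eliminated.
Round 3: Z 18, T 13, S 11. S has the fewest and is eliminated.
Round 4: Z 29, T 13. Z has a majority.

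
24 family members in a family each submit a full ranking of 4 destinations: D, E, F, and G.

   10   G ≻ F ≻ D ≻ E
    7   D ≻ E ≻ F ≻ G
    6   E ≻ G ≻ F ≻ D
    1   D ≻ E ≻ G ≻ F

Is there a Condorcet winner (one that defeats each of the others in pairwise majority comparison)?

Head-to-head results (24 voters total):
D vs E: D wins 18–6.
D vs F: F wins 16–8.
D vs G: G wins 16–8.
E vs F: E wins 14–10.
E vs G: E wins 14–10.
F vs G: G wins 17–7.
No candidate beats all others: D beats E beats F beats D, a majority cycle.

No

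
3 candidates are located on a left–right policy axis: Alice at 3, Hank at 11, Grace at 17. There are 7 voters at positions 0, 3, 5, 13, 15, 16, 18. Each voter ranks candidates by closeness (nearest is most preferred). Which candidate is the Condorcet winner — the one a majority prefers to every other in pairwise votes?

With single-peaked preferences on a line, the Condorcet winner is the candidate closest to the median voter.
The median voter (position 13) is closest to Hank at 11.
Check: Hank vs Grace — voters closer to Hank: 4 of 7.

Hank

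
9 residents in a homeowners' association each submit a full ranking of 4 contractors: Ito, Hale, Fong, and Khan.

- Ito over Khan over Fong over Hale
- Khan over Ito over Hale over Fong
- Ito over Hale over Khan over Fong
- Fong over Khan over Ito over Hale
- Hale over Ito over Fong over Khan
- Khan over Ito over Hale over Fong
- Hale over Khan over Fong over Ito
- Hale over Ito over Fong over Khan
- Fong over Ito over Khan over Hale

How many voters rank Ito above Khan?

Ballots ranking Ito above Khan: 5.
Ballots ranking Khan above Ito: 4.
So 5 of 9 voters prefer Ito to Khan.

5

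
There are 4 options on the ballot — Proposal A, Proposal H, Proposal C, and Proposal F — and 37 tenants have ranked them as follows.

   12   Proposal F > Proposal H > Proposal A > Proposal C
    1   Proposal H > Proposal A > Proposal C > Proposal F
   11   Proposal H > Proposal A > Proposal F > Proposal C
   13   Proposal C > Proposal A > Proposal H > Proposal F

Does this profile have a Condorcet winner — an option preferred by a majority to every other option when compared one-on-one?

Head-to-head results (37 voters total):
Proposal A vs Proposal H: Proposal H wins 24–13.
Proposal A vs Proposal C: Proposal A wins 24–13.
Proposal A vs Proposal F: Proposal A wins 25–12.
Proposal H vs Proposal C: Proposal H wins 24–13.
Proposal H vs Proposal F: Proposal H wins 25–12.
Proposal C vs Proposal F: Proposal F wins 23–14.
Proposal H beats each rival — Proposal A (24–13), Proposal C (24–13), Proposal F (25–12) — so Proposal H is the Condorcet winner.

Yes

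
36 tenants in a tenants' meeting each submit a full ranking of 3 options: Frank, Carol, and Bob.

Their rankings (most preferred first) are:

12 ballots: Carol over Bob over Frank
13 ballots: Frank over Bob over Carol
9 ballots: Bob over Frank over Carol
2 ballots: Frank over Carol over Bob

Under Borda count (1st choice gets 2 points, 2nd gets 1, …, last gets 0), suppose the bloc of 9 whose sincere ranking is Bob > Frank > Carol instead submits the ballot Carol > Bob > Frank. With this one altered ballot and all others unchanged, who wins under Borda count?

Carol

Borda totals with the altered ballot: Frank 30, Carol 44, Bob 34.
The switch changes the winner from Bob to Carol.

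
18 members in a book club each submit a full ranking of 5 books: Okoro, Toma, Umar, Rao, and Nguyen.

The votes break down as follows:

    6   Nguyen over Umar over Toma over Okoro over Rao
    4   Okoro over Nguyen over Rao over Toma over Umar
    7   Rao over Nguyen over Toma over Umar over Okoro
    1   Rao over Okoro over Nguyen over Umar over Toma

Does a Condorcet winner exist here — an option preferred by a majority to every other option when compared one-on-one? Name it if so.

Head-to-head results (18 voters total):
Okoro vs Toma: Toma wins 13–5.
Okoro vs Umar: Umar wins 13–5.
Okoro vs Rao: Okoro wins 10–8.
Okoro vs Nguyen: Nguyen wins 13–5.
Toma vs Umar: Toma wins 11–7.
Toma vs Rao: Rao wins 12–6.
Toma vs Nguyen: Nguyen wins 18–0.
Umar vs Rao: Rao wins 12–6.
Umar vs Nguyen: Nguyen wins 18–0.
Rao vs Nguyen: Nguyen wins 10–8.
Nguyen beats each rival — Okoro (13–5), Toma (18–0), Umar (18–0), Rao (10–8) — so Nguyen is the Condorcet winner.

Nguyen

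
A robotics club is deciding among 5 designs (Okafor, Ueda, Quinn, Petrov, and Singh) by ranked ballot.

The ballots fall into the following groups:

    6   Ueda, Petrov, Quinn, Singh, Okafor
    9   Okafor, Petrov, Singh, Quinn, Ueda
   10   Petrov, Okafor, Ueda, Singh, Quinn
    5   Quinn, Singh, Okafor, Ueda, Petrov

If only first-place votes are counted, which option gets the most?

First-place vote totals:
  Okafor: 9
  Ueda: 6
  Quinn: 5
  Petrov: 10
  Singh: 0
Petrov has the most first-place votes.

Petrov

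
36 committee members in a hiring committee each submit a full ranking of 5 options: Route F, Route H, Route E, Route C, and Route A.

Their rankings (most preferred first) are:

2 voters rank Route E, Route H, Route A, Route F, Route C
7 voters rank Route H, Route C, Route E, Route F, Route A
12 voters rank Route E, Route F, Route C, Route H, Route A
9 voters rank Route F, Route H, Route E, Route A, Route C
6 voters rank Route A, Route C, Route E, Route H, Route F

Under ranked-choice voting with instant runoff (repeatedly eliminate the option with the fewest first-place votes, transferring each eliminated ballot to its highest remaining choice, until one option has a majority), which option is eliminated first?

Route C

Round 1: Route E 14, Route F 9, Route H 7, Route A 6, Route C 0. Route C has the fewest and is eliminated.
Round 2: Route E 14, Route F 9, Route H 7, Route A 6. Route A has the fewest and is eliminated.
Round 3: Route E 20, Route F 9, Route H 7. Route E has a majority.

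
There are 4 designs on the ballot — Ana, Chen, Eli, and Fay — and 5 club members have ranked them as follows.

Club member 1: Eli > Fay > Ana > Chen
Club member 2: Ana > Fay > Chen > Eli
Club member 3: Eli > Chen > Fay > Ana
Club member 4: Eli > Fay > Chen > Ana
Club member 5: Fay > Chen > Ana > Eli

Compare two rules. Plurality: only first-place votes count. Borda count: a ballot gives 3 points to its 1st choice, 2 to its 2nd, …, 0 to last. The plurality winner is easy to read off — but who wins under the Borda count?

Plurality first-place counts: Ana 1, Chen 0, Eli 3, Fay 1 → Eli.
Borda totals: Ana 5, Chen 6, Eli 9, Fay 10 → Fay.

Fay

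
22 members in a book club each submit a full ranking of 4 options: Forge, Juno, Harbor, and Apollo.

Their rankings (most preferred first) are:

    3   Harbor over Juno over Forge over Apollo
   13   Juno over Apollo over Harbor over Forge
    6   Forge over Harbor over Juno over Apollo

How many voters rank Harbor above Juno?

9

Ballots ranking Harbor above Juno: 3+6 = 9.
Ballots ranking Juno above Harbor: 13.
So 9 of 22 voters prefer Harbor to Juno.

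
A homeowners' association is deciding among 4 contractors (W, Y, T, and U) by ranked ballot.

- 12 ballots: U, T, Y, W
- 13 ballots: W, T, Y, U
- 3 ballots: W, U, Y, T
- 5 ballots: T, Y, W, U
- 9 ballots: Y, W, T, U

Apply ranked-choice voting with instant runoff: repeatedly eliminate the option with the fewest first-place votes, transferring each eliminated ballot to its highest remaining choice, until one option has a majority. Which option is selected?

Y

Round 1: W 16, U 12, Y 9, T 5. T has the fewest and is eliminated.
Round 2: W 16, Y 14, U 12. U has the fewest and is eliminated.
Round 3: Y 26, W 16. Y has a majority.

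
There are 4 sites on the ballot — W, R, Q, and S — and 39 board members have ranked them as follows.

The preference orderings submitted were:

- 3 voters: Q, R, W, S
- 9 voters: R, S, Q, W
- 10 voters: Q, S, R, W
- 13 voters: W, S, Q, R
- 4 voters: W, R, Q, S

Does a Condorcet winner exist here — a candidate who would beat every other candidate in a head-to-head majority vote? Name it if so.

No Condorcet winner

Head-to-head results (39 voters total):
W vs R: R wins 22–17.
W vs Q: Q wins 22–17.
W vs S: W wins 20–19.
R vs Q: Q wins 26–13.
R vs S: S wins 23–16.
Q vs S: S wins 22–17.
No candidate beats all others: W beats S beats R beats W, a majority cycle.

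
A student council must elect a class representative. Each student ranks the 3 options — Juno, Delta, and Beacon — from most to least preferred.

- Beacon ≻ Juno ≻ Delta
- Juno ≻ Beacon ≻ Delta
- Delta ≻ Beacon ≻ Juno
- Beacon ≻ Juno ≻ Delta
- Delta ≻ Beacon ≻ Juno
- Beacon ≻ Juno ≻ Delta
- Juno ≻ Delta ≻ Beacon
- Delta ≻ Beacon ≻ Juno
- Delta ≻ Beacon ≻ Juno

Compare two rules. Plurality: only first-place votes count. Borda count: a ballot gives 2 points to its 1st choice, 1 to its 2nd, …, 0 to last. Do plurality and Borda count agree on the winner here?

Plurality first-place counts: Juno 2, Delta 4, Beacon 3 → Delta.
Borda totals: Juno 7, Delta 9, Beacon 11 → Beacon.
The two rules disagree: plurality picks Delta, Borda picks Beacon.

No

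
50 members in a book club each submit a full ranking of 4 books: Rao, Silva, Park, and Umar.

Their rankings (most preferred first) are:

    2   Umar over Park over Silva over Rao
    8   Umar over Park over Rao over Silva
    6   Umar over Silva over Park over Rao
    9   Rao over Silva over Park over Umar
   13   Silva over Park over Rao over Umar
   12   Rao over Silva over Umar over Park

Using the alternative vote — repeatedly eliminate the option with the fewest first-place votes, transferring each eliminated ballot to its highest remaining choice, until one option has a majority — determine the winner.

Rao

Round 1: Rao 21, Umar 16, Silva 13, Park 0. Park has the fewest and is eliminated.
Round 2: Rao 21, Umar 16, Silva 13. Silva has the fewest and is eliminated.
Round 3: Rao 34, Umar 16. Rao has a majority.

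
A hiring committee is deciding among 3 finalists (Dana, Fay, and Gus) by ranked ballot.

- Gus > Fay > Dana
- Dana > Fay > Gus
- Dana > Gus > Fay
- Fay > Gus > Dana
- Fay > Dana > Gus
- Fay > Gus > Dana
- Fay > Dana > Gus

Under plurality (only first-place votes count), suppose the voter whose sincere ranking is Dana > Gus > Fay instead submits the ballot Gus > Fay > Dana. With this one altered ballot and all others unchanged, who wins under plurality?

Fay

First-place totals with the altered ballot: Dana 1, Fay 4, Gus 2.
The winner is unchanged: still Fay.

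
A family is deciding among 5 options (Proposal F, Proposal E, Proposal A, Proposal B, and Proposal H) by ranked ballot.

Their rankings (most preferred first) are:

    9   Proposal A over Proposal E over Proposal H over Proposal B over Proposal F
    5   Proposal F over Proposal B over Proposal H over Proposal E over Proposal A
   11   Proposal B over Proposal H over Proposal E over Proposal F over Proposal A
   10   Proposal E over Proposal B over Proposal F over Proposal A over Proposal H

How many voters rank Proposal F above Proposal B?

Ballots ranking Proposal F above Proposal B: 5.
Ballots ranking Proposal B above Proposal F: 9+11+10 = 30.
So 5 of 35 voters prefer Proposal F to Proposal B.

5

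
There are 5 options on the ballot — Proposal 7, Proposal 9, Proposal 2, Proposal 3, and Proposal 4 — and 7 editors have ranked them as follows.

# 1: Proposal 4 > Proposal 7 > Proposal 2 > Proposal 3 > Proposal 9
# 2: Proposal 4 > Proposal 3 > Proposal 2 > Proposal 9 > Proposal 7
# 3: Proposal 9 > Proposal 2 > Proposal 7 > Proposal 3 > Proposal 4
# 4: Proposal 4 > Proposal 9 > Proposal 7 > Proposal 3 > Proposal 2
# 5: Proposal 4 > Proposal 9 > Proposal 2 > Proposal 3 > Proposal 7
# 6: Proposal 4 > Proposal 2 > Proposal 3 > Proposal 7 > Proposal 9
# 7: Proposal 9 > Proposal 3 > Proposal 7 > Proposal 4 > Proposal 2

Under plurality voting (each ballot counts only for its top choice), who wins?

First-place vote totals:
  Proposal 7: 0
  Proposal 9: 2
  Proposal 2: 0
  Proposal 3: 0
  Proposal 4: 5
Proposal 4 has the most first-place votes.

Proposal 4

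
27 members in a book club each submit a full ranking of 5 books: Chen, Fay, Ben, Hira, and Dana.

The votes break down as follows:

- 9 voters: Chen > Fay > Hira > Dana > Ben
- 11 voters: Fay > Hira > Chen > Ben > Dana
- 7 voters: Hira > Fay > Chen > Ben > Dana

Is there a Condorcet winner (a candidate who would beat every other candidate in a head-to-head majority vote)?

Head-to-head results (27 voters total):
Chen vs Fay: Fay wins 18–9.
Chen vs Ben: Chen wins 27–0.
Chen vs Hira: Hira wins 18–9.
Chen vs Dana: Chen wins 27–0.
Fay vs Ben: Fay wins 27–0.
Fay vs Hira: Fay wins 20–7.
Fay vs Dana: Fay wins 27–0.
Ben vs Hira: Hira wins 27–0.
Ben vs Dana: Ben wins 18–9.
Hira vs Dana: Hira wins 27–0.
Fay beats each rival — Chen (18–9), Ben (27–0), Hira (20–7), Dana (27–0) — so Fay is the Condorcet winner.

Yes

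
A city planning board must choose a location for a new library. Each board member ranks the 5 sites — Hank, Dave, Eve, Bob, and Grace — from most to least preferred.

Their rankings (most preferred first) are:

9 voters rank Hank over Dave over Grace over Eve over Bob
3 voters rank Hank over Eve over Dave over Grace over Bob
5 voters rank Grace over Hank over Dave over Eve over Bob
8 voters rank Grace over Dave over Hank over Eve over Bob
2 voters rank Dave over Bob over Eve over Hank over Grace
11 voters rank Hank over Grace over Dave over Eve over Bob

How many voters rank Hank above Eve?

36

Ballots ranking Hank above Eve: 9+3+5+8+11 = 36.
Ballots ranking Eve above Hank: 2.
So 36 of 38 voters prefer Hank to Eve.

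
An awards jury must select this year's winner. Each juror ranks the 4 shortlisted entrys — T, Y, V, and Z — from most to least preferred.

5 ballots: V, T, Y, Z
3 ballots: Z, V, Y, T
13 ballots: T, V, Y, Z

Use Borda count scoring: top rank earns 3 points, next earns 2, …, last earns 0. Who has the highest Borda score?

T

Borda scores:
  T: 5·2 + 3·0 + 13·3 = 49
  Y: 5·1 + 3·1 + 13·1 = 21
  V: 5·3 + 3·2 + 13·2 = 47
  Z: 5·0 + 3·3 + 13·0 = 9
T has the highest total.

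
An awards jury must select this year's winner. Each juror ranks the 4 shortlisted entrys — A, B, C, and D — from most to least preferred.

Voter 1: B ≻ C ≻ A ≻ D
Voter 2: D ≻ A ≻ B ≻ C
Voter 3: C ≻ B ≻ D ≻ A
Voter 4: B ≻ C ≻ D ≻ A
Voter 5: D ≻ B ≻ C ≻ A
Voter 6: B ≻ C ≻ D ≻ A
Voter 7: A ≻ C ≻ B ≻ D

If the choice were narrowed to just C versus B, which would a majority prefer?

B

Ballots ranking C above B: 2.
Ballots ranking B above C: 5.
B wins the head-to-head, 5–2.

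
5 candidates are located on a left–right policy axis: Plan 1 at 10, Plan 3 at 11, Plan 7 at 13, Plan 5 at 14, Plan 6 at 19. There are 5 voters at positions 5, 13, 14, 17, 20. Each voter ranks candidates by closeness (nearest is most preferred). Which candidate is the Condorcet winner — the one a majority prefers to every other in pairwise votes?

With single-peaked preferences on a line, the Condorcet winner is the candidate closest to the median voter.
The median voter (position 14) is closest to Plan 5 at 14.
Check: Plan 5 vs Plan 3 — voters closer to Plan 5: 4 of 5.

Plan 5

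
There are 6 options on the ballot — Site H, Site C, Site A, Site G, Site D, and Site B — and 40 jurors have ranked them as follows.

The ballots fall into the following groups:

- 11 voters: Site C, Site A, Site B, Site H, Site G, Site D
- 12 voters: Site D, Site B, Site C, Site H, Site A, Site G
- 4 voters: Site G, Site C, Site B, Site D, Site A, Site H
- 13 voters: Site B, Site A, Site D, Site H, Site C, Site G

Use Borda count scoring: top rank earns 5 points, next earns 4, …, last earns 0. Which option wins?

Borda scores:
  Site H: 11·2 + 12·2 + 4·0 + 13·2 = 72
  Site C: 11·5 + 12·3 + 4·4 + 13·1 = 120
  Site A: 11·4 + 12·1 + 4·1 + 13·4 = 112
  Site G: 11·1 + 12·0 + 4·5 + 13·0 = 31
  Site D: 11·0 + 12·5 + 4·2 + 13·3 = 107
  Site B: 11·3 + 12·4 + 4·3 + 13·5 = 158
Site B has the highest total.

Site B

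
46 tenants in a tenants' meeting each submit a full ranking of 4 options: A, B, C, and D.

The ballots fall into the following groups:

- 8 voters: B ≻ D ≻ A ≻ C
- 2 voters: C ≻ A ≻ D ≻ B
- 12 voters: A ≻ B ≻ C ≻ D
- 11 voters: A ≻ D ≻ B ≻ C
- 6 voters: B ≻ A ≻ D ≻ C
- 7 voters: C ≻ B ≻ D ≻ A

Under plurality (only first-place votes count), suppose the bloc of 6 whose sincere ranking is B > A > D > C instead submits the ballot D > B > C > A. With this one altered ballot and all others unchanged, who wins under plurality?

First-place totals with the altered ballot: A 23, B 8, C 9, D 6.
The winner is unchanged: still A.

A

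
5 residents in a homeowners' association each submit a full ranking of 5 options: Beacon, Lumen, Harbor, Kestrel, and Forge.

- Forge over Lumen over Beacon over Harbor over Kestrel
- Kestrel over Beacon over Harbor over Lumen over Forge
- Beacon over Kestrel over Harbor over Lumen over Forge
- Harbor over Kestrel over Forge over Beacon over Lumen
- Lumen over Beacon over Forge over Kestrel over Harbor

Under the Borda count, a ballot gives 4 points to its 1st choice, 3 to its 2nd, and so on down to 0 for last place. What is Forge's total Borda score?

Borda scores:
  Beacon: 2 + 3 + 4 + 1 + 3 = 13
  Lumen: 3 + 1 + 1 + 0 + 4 = 9
  Harbor: 1 + 2 + 2 + 4 + 0 = 9
  Kestrel: 0 + 4 + 3 + 3 + 1 = 11
  Forge: 4 + 0 + 0 + 2 + 2 = 8

8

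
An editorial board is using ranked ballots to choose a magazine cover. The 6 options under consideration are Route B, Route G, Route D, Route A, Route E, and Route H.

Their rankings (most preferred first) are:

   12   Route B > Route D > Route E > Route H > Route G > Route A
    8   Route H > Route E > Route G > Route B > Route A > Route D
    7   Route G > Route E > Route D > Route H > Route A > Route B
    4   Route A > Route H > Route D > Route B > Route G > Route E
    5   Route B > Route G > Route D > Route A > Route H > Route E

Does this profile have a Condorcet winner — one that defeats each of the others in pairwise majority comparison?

No

Head-to-head results (36 voters total):
Route B vs Route G: Route B wins 21–15.
Route B vs Route D: Route B wins 25–11.
Route B vs Route A: Route B wins 25–11.
Route B vs Route E: Route B wins 21–15.
Route B vs Route H: Route H wins 19–17.
Route G vs Route D: Route G wins 20–16.
Route G vs Route A: Route G wins 32–4.
Route G vs Route E: Route E wins 20–16.
Route G vs Route H: Route H wins 24–12.
Route D vs Route A: Route D wins 24–12.
Route D vs Route E: Route D wins 21–15.
Route D vs Route H: Route D wins 24–12.
Route A vs Route E: Route E wins 27–9.
Route A vs Route H: Route H wins 27–9.
Route E vs Route H: Route E wins 19–17.
No candidate beats all others: Route B beats Route D beats Route H beats Route B, a majority cycle.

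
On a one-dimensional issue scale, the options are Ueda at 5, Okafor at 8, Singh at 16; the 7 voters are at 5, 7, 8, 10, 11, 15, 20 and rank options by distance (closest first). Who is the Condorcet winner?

With single-peaked preferences on a line, the Condorcet winner is the candidate closest to the median voter.
The median voter (position 10) is closest to Okafor at 8.
Check: Okafor vs Singh — voters closer to Okafor: 5 of 7.

Okafor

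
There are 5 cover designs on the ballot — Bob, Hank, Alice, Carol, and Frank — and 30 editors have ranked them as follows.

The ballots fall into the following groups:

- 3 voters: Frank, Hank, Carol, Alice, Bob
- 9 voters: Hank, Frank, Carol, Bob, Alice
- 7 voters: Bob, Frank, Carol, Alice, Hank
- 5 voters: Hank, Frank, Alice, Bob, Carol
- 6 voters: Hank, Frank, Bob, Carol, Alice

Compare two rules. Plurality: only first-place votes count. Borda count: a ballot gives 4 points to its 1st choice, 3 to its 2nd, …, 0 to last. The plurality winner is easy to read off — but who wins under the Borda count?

Plurality first-place counts: Bob 7, Hank 20, Alice 0, Carol 0, Frank 3 → Hank.
Borda totals: Bob 54, Hank 89, Alice 20, Carol 44, Frank 93 → Frank.

Frank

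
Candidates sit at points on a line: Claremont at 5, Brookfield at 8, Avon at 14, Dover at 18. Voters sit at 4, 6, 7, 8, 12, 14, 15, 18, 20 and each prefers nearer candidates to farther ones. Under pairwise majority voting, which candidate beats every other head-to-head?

Avon

With single-peaked preferences on a line, the Condorcet winner is the candidate closest to the median voter.
The median voter (position 12) is closest to Avon at 14.
Check: Avon vs Brookfield — voters closer to Avon: 5 of 9.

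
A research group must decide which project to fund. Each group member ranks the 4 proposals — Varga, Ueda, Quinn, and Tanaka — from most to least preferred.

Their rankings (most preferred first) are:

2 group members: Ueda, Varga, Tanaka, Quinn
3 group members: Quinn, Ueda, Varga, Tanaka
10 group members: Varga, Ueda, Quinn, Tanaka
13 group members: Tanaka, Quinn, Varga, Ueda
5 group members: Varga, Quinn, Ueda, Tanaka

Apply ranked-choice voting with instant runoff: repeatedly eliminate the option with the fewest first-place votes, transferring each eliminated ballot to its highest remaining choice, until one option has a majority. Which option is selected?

Varga

Round 1: Varga 15, Tanaka 13, Quinn 3, Ueda 2. Ueda has the fewest and is eliminated.
Round 2: Varga 17, Tanaka 13, Quinn 3. Varga has a majority.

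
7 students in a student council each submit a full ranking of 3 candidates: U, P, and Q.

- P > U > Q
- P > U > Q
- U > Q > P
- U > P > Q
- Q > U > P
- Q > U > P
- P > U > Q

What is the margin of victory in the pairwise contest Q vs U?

3

Ballots ranking Q above U: 2.
Ballots ranking U above Q: 5.
U wins 5–2, a margin of 3.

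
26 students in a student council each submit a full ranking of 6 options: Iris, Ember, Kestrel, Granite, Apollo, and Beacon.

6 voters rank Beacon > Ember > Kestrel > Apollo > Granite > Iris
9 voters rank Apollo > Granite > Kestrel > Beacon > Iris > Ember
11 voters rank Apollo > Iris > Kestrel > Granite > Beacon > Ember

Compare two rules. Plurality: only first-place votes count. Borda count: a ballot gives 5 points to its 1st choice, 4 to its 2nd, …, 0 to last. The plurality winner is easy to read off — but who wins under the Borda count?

Plurality first-place counts: Iris 0, Ember 0, Kestrel 0, Granite 0, Apollo 20, Beacon 6 → Apollo.
Borda totals: Iris 53, Ember 24, Kestrel 78, Granite 64, Apollo 112, Beacon 59 → Apollo.

Apollo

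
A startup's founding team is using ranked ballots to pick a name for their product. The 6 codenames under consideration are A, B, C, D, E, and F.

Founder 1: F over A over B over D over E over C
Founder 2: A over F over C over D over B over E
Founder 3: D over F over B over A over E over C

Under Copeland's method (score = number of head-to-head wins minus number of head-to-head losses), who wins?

Pairwise results:
  A vs B: A wins 2–1.
  A vs C: A wins 3–0.
  A vs D: A wins 2–1.
  A vs E: A wins 3–0.
  A vs F: F wins 2–1.
  B vs C: B wins 2–1.
  B vs D: D wins 2–1.
  B vs E: B wins 3–0.
  B vs F: F wins 3–0.
  C vs D: D wins 2–1.
  C vs E: E wins 2–1.
  C vs F: F wins 3–0.
  D vs E: D wins 3–0.
  D vs F: F wins 2–1.
  E vs F: F wins 3–0.
Copeland scores (wins − losses):
  A: 4 − 1 = 3
  B: 2 − 3 = -1
  C: 0 − 5 = -5
  D: 3 − 2 = 1
  E: 1 − 4 = -3
  F: 5 − 0 = 5
F has the best Copeland score.

F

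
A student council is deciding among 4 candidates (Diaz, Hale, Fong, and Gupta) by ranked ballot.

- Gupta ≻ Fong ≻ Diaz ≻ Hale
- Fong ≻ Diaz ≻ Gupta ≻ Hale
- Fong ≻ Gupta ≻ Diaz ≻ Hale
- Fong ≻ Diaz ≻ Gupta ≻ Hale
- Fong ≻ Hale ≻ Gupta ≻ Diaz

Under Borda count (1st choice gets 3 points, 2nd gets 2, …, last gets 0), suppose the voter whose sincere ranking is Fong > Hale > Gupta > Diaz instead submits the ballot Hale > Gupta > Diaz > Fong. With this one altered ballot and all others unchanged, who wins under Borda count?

Borda totals with the altered ballot: Diaz 7, Hale 3, Fong 11, Gupta 9.
The winner is unchanged: still Fong.

Fong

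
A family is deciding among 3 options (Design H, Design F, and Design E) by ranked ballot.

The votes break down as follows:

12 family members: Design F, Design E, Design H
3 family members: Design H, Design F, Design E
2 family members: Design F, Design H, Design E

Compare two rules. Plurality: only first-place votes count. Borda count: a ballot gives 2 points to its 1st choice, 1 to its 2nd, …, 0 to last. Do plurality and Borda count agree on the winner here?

Yes

Plurality first-place counts: Design H 3, Design F 14, Design E 0 → Design F.
Borda totals: Design H 8, Design F 31, Design E 12 → Design F.
The two rules agree on Design F.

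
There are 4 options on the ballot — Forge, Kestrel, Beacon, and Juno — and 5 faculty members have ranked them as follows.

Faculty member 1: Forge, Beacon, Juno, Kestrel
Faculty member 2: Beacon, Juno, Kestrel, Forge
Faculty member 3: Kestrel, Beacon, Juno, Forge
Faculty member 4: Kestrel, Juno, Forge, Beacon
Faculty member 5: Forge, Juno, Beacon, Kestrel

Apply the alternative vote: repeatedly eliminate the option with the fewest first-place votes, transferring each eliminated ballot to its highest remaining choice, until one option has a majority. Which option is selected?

Kestrel

Round 1: Forge 2, Kestrel 2, Beacon 1, Juno 0. Juno has the fewest and is eliminated.
Round 2: Forge 2, Kestrel 2, Beacon 1. Beacon has the fewest and is eliminated.
Round 3: Kestrel 3, Forge 2. Kestrel has a majority.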